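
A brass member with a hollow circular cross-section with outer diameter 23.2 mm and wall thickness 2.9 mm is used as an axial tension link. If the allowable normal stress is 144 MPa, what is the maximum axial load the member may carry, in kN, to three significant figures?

A = 184.9 mm².
P_max = σ_allow · A = 144 · 184.9 = 26630 N = 26.63 kN.

26.6 kN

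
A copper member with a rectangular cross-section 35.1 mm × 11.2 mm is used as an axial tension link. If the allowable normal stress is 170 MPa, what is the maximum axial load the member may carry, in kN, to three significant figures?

A = 393.1 mm².
P_max = σ_allow · A = 170 · 393.1 = 66830 N = 66.83 kN.

66.8 kN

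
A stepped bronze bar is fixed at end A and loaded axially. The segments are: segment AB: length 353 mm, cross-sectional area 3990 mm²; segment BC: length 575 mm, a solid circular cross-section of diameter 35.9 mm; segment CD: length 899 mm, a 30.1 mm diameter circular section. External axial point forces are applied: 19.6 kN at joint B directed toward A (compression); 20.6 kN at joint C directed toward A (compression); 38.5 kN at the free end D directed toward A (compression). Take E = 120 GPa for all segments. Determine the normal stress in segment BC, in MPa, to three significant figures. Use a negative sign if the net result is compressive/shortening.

-58.4 MPa

Internal axial forces (sectioning from the free end, tension +): N_CD = -38.5 kN, N_BC = -59.1 kN, N_AB = -78.7 kN.
A_BC = 1012 mm².
σ_BC = N_BC/A_BC = -59100/1012 = -58.39 MPa.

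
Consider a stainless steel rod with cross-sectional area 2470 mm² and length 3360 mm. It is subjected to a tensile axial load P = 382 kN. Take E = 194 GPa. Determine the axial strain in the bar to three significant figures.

7.97e-04

σ = N/A = 154.7 MPa; ε = σ/E = 154.7/194000 = 7.972e-04.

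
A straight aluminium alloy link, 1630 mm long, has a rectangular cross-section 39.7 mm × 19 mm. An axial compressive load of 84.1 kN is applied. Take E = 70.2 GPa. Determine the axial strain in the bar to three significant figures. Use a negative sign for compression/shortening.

-0.00159

A = 754.3 mm².
σ = N/A = -111.5 MPa; ε = σ/E = -111.5/70200 = -1.588e-03.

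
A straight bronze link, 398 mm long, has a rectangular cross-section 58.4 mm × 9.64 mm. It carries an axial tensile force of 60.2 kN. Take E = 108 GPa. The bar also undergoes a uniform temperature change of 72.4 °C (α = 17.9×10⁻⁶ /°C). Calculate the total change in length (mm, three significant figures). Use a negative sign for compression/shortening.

A = 563 mm².
δ_mech = NL/(AE) = 60200·398/(563·108000) = 0.3941 mm.
δ_thermal = αLΔT = 17.9e-6·398·72.4 = 0.5158 mm.
δ = δ_mech + δ_thermal = 0.9099 mm.

0.910 mm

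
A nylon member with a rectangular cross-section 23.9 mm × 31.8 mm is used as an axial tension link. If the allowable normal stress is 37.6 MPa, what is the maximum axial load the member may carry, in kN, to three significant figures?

28.6 kN

A = 760 mm².
P_max = σ_allow · A = 37.6 · 760 = 28580 N = 28.58 kN.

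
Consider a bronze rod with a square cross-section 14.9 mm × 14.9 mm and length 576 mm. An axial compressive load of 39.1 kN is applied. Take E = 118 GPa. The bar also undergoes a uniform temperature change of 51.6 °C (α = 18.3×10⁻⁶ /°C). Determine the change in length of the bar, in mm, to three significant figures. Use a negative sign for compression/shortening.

A = 222 mm².
δ_mech = NL/(AE) = -39100·576/(222·118000) = -0.8597 mm.
δ_thermal = αLΔT = 18.3e-6·576·51.6 = 0.5439 mm.
δ = δ_mech + δ_thermal = -0.3158 mm.

-0.316 mm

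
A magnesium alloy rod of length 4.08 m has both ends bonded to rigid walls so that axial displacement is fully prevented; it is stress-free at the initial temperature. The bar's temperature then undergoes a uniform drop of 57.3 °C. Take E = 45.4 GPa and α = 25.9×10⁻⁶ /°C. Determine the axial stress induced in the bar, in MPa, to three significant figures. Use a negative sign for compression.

Free thermal expansion αLΔT = 25.9e-6 · 4080 · -57.3 = -6.055 mm.
The walls impose strain ε = −(-6.055)/4080 = 1.4841e-03; σ = Eε = 45400 · 1.4841e-03 = 67.38 MPa.

67.4 MPa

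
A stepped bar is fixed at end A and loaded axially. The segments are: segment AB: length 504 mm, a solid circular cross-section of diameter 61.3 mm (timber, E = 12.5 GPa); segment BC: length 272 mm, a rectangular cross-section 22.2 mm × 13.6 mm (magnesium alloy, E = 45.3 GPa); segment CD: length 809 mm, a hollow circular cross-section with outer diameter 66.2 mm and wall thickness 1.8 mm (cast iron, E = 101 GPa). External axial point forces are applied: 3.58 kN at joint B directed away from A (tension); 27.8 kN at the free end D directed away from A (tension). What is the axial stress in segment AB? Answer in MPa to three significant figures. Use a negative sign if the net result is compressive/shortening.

10.6 MPa

Internal axial forces (sectioning from the free end, tension +): N_CD = 27.8 kN, N_BC = 27.8 kN, N_AB = 31.38 kN.
A_AB = 2951 mm².
σ_AB = N_AB/A_AB = 31380/2951 = 10.63 MPa.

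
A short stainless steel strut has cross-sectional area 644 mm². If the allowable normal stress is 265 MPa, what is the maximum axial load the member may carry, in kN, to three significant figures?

P_max = σ_allow · A = 265 · 644 = 170700 N = 170.7 kN.

171 kN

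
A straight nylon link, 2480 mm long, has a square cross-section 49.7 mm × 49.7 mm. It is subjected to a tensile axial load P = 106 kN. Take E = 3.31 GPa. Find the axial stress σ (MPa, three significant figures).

A = 2470 mm².
σ = N/A = 106000/2470 = 42.91 MPa.

42.9 MPa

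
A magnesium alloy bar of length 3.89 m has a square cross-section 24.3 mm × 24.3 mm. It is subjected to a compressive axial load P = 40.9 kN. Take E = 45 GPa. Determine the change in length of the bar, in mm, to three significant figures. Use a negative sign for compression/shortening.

-5.99 mm

A = 590.5 mm².
δ_mech = NL/(AE) = -40900·3890/(590.5·45000) = -5.988 mm.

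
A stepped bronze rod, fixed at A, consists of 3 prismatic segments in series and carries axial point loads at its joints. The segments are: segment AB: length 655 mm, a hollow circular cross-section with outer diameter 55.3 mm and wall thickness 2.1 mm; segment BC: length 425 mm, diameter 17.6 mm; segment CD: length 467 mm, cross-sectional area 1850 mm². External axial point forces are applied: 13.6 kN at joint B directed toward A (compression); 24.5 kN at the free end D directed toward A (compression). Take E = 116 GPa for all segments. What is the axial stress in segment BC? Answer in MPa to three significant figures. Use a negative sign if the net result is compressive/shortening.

Internal axial forces (sectioning from the free end, tension +): N_CD = -24.5 kN, N_BC = -24.5 kN, N_AB = -38.1 kN.
A_BC = 243.3 mm².
σ_BC = N_BC/A_BC = -24500/243.3 = -100.7 MPa.

-101 MPa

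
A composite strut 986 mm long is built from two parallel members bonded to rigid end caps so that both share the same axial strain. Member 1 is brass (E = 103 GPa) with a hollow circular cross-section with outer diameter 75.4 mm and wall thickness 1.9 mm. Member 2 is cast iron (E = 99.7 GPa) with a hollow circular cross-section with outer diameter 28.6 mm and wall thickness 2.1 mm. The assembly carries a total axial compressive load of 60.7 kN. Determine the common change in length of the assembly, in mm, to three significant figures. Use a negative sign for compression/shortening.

A_1 = 438.7 mm².
A_2 = 174.8 mm².
Equal strain + equilibrium ⇒ each member carries load in proportion to AE: A₁E₁ = 45190000 N, A₂E₂ = 17430000 N, ΣAE = 62620000 N.
δ = PL/ΣAE = -60700·986/62620000 = -0.9558 mm.

-0.956 mm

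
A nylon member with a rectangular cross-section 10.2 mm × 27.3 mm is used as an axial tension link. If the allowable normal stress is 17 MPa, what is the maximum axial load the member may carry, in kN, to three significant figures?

4.73 kN

A = 278.5 mm².
P_max = σ_allow · A = 17 · 278.5 = 4734 N = 4.734 kN.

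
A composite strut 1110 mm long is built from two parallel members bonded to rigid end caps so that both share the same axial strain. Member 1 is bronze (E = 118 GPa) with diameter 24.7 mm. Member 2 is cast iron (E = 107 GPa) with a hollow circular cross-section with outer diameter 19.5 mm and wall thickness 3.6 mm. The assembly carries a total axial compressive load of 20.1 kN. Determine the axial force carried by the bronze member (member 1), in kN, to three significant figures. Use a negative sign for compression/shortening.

A_1 = 479.2 mm².
A_2 = 179.8 mm².
Equal strain + equilibrium ⇒ each member carries load in proportion to AE: A₁E₁ = 56540000 N, A₂E₂ = 19240000 N, ΣAE = 75780000 N.
F₁ = P·A₁E₁/ΣAE = -20100·56540000/75780000 = -15000 N.

-15.0 kN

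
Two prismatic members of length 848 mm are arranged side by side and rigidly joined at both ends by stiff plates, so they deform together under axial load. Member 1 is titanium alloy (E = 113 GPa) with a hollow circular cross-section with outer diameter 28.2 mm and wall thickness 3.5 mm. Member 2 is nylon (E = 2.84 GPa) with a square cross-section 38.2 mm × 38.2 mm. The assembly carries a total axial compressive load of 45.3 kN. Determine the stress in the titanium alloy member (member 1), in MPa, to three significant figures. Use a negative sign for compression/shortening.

-147 MPa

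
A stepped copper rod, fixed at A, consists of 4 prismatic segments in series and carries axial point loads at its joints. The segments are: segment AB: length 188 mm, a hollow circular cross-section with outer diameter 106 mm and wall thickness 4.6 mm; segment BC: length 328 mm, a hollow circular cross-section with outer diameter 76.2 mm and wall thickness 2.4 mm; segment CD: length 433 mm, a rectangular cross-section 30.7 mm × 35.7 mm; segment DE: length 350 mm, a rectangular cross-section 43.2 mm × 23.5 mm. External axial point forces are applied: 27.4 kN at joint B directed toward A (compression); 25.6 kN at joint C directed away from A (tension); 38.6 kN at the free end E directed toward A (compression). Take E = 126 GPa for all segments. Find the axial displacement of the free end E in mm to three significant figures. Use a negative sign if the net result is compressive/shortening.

Internal axial forces (sectioning from the free end, tension +): N_DE = -38.6 kN, N_CD = -38.6 kN, N_BC = -13 kN, N_AB = -40.4 kN.
A_AB = 1465 mm².
A_BC = 556.4 mm².
A_CD = 1096 mm².
A_DE = 1015 mm².
δ_AB = -40400·188/(1465·126000) = -0.04114 mm
δ_BC = -13000·328/(556.4·126000) = -0.06082 mm
δ_CD = -38600·433/(1096·126000) = -0.121 mm
δ_DE = -38600·350/(1015·126000) = -0.1056 mm
δ = Σδ_i = -0.3286 mm.

-0.329 mm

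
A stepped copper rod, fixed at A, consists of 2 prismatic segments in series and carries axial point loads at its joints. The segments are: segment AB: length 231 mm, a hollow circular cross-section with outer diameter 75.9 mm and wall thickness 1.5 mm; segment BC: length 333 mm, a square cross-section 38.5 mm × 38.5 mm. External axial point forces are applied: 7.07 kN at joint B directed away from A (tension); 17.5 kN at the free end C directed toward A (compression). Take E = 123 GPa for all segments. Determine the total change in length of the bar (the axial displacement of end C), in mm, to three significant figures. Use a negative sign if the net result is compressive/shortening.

Internal axial forces (sectioning from the free end, tension +): N_BC = -17.5 kN, N_AB = -10.43 kN.
A_AB = 350.6 mm².
A_BC = 1482 mm².
δ_AB = -10430·231/(350.6·123000) = -0.05587 mm
δ_BC = -17500·333/(1482·123000) = -0.03196 mm
δ = Σδ_i = -0.08783 mm.

-0.0878 mm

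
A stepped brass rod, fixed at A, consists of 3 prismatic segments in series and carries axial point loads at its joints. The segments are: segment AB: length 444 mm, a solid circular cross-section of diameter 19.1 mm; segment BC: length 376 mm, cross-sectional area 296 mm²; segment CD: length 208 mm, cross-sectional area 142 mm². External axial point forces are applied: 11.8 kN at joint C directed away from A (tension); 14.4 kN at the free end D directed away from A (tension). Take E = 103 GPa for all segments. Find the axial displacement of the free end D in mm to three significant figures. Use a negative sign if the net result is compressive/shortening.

Internal axial forces (sectioning from the free end, tension +): N_CD = 14.4 kN, N_BC = 26.2 kN, N_AB = 26.2 kN.
A_AB = 286.5 mm².
δ_AB = 26200·444/(286.5·103000) = 0.3942 mm
δ_BC = 26200·376/(296·103000) = 0.3231 mm
δ_CD = 14400·208/(142·103000) = 0.2048 mm
δ = Σδ_i = 0.9221 mm.

0.922 mm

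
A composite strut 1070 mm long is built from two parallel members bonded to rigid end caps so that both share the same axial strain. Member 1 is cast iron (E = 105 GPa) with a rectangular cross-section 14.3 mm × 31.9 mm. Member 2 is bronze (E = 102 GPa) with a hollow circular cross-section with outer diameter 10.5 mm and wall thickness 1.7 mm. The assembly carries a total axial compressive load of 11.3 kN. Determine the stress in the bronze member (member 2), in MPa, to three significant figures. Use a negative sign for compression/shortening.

-21.9 MPa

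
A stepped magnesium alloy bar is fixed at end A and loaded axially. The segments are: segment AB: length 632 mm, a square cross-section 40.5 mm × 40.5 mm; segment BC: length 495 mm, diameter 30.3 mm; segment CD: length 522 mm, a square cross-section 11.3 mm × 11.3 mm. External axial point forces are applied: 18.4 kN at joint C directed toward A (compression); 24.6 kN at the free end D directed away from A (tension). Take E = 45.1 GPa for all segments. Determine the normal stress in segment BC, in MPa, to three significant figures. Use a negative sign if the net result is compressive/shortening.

Internal axial forces (sectioning from the free end, tension +): N_CD = 24.6 kN, N_BC = 6.2 kN, N_AB = 6.2 kN.
A_BC = 721.1 mm².
σ_BC = N_BC/A_BC = 6200/721.1 = 8.598 MPa.

8.60 MPa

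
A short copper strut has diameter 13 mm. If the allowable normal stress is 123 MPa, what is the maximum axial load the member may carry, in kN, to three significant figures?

16.3 kN

A = 132.7 mm².
P_max = σ_allow · A = 123 · 132.7 = 16330 N = 16.33 kN.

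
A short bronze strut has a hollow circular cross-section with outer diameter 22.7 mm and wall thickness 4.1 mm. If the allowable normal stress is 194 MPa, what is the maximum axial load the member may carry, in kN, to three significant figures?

46.5 kN

A = 239.6 mm².
P_max = σ_allow · A = 194 · 239.6 = 46480 N = 46.48 kN.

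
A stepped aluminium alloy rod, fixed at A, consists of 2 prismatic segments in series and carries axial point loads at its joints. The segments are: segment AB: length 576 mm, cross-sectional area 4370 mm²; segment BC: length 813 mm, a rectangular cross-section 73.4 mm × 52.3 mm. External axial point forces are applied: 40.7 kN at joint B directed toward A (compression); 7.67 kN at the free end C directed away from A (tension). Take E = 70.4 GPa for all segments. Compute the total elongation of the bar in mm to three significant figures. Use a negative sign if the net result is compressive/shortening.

-0.0388 mm

Internal axial forces (sectioning from the free end, tension +): N_BC = 7.67 kN, N_AB = -33.03 kN.
A_BC = 3839 mm².
δ_AB = -33030·576/(4370·70400) = -0.06184 mm
δ_BC = 7670·813/(3839·70400) = 0.02307 mm
δ = Σδ_i = -0.03877 mm.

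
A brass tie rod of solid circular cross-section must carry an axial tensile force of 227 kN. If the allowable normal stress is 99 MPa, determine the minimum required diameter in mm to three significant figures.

Required area A ≥ P/σ_allow = 227000/99 = 2293 mm².
For a solid circular section, d ≥ √(4A/π) = 54.03 mm.

54.0 mm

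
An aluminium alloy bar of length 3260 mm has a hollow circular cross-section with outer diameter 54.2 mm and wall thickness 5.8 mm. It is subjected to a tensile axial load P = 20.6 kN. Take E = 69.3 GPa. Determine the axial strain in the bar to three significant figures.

3.37e-04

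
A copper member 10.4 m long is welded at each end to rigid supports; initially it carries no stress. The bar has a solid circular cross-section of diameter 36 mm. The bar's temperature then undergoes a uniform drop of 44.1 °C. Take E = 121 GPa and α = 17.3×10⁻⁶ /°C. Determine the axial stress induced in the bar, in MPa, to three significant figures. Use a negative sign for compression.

Free thermal expansion αLΔT = 17.3e-6 · 10400 · -44.1 = -7.934 mm.
The walls impose strain ε = −(-7.934)/10400 = 7.6293e-04; σ = Eε = 121000 · 7.6293e-04 = 92.31 MPa.

92.3 MPa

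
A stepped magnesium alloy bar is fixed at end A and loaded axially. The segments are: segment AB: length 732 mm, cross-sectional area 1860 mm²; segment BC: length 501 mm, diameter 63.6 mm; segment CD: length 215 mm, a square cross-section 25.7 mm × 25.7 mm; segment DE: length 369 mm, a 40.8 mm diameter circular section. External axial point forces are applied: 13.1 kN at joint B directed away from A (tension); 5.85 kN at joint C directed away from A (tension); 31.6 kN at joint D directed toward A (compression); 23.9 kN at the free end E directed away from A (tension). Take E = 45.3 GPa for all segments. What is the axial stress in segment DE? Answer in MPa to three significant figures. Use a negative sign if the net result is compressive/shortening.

18.3 MPa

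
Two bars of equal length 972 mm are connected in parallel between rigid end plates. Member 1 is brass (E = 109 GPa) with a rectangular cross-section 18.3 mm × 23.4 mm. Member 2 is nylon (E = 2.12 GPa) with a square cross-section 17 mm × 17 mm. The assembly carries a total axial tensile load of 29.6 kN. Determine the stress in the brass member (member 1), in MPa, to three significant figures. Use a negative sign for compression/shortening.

A_1 = 428.2 mm².
A_2 = 289 mm².
Equal strain + equilibrium ⇒ each member carries load in proportion to AE: A₁E₁ = 46680000 N, A₂E₂ = 612700 N, ΣAE = 47290000 N.
σ₁ = P·E₁/ΣAE = 29600·109000/47290000 = 68.23 MPa.

68.2 MPa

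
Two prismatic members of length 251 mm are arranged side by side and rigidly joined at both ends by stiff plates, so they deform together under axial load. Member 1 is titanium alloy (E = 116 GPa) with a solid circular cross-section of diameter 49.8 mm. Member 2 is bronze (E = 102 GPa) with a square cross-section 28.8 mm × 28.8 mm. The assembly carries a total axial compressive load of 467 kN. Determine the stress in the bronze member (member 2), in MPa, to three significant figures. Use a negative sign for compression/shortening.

-153 MPa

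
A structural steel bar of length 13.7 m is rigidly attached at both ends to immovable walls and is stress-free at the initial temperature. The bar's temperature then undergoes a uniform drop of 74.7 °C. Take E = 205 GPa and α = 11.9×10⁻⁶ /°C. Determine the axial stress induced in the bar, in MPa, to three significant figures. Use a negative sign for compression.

Free thermal expansion αLΔT = 11.9e-6 · 13700 · -74.7 = -12.18 mm.
The walls impose strain ε = −(-12.18)/13700 = 8.8893e-04; σ = Eε = 205000 · 8.8893e-04 = 182.2 MPa.

182 MPa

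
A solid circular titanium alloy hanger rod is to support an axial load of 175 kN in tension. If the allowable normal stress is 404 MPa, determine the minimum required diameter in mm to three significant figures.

Required area A ≥ P/σ_allow = 175000/404 = 433.2 mm².
For a solid circular section, d ≥ √(4A/π) = 23.48 mm.

23.5 mm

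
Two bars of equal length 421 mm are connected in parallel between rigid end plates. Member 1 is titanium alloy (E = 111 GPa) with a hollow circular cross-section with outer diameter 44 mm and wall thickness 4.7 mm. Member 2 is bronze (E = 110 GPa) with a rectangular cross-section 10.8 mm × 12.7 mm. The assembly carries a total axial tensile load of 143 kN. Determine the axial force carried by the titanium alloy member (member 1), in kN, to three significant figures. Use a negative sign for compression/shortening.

116 kN

A_1 = 580.3 mm².
A_2 = 137.2 mm².
Equal strain + equilibrium ⇒ each member carries load in proportion to AE: A₁E₁ = 64410000 N, A₂E₂ = 15090000 N, ΣAE = 79500000 N.
F₁ = P·A₁E₁/ΣAE = 143000·64410000/79500000 = 115900 N.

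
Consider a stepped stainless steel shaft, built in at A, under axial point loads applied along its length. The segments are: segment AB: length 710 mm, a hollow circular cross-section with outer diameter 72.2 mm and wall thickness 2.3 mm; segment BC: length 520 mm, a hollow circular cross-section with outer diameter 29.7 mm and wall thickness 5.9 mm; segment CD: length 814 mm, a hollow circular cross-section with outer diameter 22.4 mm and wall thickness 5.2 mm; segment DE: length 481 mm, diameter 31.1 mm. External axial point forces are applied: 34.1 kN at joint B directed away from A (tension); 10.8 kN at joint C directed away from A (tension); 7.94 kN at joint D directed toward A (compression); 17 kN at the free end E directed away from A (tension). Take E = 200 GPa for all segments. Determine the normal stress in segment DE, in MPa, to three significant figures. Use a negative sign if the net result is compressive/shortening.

22.4 MPa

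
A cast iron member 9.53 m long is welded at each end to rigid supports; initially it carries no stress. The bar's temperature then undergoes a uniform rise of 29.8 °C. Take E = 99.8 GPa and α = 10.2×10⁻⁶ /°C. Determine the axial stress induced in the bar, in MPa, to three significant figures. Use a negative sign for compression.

-30.3 MPa

Free thermal expansion αLΔT = 10.2e-6 · 9530 · 29.8 = 2.897 mm.
The walls impose strain ε = −(2.897)/9530 = -3.0396e-04; σ = Eε = 99800 · -3.0396e-04 = -30.34 MPa.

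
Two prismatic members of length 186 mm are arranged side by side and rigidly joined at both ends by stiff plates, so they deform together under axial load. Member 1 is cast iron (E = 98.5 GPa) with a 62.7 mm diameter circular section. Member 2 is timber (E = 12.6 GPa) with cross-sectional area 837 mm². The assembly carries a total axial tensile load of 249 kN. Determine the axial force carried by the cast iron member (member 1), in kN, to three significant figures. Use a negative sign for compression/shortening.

241 kN

A_1 = 3088 mm².
Equal strain + equilibrium ⇒ each member carries load in proportion to AE: A₁E₁ = 304100000 N, A₂E₂ = 10550000 N, ΣAE = 314700000 N.
F₁ = P·A₁E₁/ΣAE = 249000·304100000/314700000 = 240700 N.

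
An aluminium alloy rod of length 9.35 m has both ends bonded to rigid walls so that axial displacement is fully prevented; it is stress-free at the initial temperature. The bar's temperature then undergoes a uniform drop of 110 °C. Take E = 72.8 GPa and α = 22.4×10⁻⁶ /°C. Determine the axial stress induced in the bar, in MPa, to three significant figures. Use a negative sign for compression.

Free thermal expansion αLΔT = 22.4e-6 · 9350 · -110 = -23.04 mm.
The walls impose strain ε = −(-23.04)/9350 = 2.4640e-03; σ = Eε = 72800 · 2.4640e-03 = 179.4 MPa.

179 MPa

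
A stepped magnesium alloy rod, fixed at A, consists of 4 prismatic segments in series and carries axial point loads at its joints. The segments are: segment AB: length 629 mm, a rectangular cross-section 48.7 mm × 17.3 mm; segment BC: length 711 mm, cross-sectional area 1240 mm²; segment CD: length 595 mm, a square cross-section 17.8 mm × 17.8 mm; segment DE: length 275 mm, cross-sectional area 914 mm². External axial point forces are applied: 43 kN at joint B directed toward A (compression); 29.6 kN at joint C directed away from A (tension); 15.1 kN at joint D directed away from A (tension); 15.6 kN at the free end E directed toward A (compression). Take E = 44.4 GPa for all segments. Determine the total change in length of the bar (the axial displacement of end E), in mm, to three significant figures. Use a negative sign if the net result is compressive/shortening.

Internal axial forces (sectioning from the free end, tension +): N_DE = -15.6 kN, N_CD = -0.5 kN, N_BC = 29.1 kN, N_AB = -13.9 kN.
A_AB = 842.5 mm².
A_CD = 316.8 mm².
δ_AB = -13900·629/(842.5·44400) = -0.2337 mm
δ_BC = 29100·711/(1240·44400) = 0.3758 mm
δ_CD = -500·595/(316.8·44400) = -0.02115 mm
δ_DE = -15600·275/(914·44400) = -0.1057 mm
δ = Σδ_i = 0.01521 mm.

0.0152 mm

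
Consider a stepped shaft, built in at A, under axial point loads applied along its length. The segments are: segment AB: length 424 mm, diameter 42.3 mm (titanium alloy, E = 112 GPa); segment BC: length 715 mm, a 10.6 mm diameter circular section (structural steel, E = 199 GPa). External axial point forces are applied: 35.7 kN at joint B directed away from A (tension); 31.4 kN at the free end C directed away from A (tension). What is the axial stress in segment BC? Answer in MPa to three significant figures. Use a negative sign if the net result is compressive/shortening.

356 MPa

Internal axial forces (sectioning from the free end, tension +): N_BC = 31.4 kN, N_AB = 67.1 kN.
A_BC = 88.25 mm².
σ_BC = N_BC/A_BC = 31400/88.25 = 355.8 MPa.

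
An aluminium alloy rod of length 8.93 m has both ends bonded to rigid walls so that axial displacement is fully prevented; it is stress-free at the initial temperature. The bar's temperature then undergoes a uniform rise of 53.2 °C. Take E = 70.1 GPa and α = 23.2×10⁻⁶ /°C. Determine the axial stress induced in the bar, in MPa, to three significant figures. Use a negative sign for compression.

-86.5 MPa

Free thermal expansion αLΔT = 23.2e-6 · 8930 · 53.2 = 11.02 mm.
The walls impose strain ε = −(11.02)/8930 = -1.2342e-03; σ = Eε = 70100 · -1.2342e-03 = -86.52 MPa.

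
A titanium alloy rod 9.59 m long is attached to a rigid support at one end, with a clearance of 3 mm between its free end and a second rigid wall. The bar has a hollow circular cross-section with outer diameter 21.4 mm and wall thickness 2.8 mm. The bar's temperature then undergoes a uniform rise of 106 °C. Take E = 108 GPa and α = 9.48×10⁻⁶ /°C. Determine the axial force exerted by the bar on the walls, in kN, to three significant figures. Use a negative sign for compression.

-12.2 kN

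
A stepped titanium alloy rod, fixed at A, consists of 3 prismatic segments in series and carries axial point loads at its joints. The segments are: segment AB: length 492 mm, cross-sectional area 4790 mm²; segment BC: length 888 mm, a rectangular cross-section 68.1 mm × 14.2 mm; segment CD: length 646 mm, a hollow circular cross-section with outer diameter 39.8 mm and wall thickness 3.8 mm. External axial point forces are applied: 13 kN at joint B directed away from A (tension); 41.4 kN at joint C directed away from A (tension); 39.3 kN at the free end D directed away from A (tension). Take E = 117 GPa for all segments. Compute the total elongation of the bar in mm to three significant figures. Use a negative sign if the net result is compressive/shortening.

Internal axial forces (sectioning from the free end, tension +): N_CD = 39.3 kN, N_BC = 80.7 kN, N_AB = 93.7 kN.
A_BC = 967 mm².
A_CD = 429.8 mm².
δ_AB = 93700·492/(4790·117000) = 0.08226 mm
δ_BC = 80700·888/(967·117000) = 0.6334 mm
δ_CD = 39300·646/(429.8·117000) = 0.5049 mm
δ = Σδ_i = 1.221 mm.

1.22 mm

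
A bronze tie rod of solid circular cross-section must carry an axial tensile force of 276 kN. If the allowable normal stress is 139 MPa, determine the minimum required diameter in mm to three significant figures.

50.3 mm

Required area A ≥ P/σ_allow = 276000/139 = 1986 mm².
For a solid circular section, d ≥ √(4A/π) = 50.28 mm.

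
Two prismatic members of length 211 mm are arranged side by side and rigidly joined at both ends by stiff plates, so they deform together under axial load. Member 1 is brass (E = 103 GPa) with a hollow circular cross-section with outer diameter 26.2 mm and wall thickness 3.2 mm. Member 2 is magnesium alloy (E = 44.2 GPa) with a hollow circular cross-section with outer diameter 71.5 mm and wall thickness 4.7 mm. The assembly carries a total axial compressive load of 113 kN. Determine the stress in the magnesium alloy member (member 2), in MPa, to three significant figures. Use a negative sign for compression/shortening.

A_1 = 231.2 mm².
A_2 = 986.3 mm².
Equal strain + equilibrium ⇒ each member carries load in proportion to AE: A₁E₁ = 23820000 N, A₂E₂ = 43600000 N, ΣAE = 67410000 N.
σ₂ = P·E₂/ΣAE = -113000·44200/67410000 = -74.09 MPa.

-74.1 MPa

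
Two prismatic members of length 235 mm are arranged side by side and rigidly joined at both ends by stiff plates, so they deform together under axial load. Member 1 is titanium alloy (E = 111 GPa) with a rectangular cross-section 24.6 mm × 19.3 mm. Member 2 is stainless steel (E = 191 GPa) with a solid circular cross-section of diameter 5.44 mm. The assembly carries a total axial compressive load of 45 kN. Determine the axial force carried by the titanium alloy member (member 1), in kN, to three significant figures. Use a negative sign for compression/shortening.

-41.5 kN

A_1 = 474.8 mm².
A_2 = 23.24 mm².
Equal strain + equilibrium ⇒ each member carries load in proportion to AE: A₁E₁ = 52700000 N, A₂E₂ = 4439000 N, ΣAE = 57140000 N.
F₁ = P·A₁E₁/ΣAE = -45000·52700000/57140000 = -41500 N.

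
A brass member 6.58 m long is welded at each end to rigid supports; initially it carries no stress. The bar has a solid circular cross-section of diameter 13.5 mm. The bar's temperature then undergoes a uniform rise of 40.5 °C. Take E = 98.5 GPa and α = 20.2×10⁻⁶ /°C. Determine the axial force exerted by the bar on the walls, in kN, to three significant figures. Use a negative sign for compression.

Free thermal expansion αLΔT = 20.2e-6 · 6580 · 40.5 = 5.383 mm.
The walls impose strain ε = −(5.383)/6580 = -8.1810e-04; σ = Eε = 98500 · -8.1810e-04 = -80.58 MPa.
Wall reaction R = σ·A = -80.58·143.1 = -11530 N = -11.53 kN.

-11.5 kN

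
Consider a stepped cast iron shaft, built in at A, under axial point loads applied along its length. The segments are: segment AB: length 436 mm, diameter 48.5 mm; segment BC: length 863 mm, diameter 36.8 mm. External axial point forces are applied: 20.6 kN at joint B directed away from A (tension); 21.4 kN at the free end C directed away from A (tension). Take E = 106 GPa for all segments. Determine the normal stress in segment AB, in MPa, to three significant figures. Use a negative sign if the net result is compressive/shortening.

22.7 MPa

Internal axial forces (sectioning from the free end, tension +): N_BC = 21.4 kN, N_AB = 42 kN.
A_AB = 1847 mm².
σ_AB = N_AB/A_AB = 42000/1847 = 22.73 MPa.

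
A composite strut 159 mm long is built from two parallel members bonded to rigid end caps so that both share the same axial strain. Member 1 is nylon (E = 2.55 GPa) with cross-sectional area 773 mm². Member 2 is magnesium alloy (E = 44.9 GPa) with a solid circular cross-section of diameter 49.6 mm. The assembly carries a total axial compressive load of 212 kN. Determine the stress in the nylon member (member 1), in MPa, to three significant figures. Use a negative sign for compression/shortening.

A_2 = 1932 mm².
Equal strain + equilibrium ⇒ each member carries load in proportion to AE: A₁E₁ = 1971000 N, A₂E₂ = 86760000 N, ΣAE = 88730000 N.
σ₁ = P·E₁/ΣAE = -212000·2550/88730000 = -6.093 MPa.

-6.09 MPa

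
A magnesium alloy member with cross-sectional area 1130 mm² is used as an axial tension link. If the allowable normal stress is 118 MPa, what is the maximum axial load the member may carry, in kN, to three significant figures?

133 kN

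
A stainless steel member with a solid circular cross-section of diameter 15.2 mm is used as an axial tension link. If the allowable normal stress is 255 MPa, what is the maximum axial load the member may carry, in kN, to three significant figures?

A = 181.5 mm².
P_max = σ_allow · A = 255 · 181.5 = 46270 N = 46.27 kN.

46.3 kN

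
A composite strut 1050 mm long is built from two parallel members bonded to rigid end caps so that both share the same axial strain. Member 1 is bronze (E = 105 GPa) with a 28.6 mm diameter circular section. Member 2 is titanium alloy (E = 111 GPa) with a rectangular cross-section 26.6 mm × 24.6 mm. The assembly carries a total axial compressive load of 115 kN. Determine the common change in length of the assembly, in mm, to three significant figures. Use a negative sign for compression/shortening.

-0.862 mm

A_1 = 642.4 mm².
A_2 = 654.4 mm².
Equal strain + equilibrium ⇒ each member carries load in proportion to AE: A₁E₁ = 67450000 N, A₂E₂ = 72630000 N, ΣAE = 140100000 N.
δ = PL/ΣAE = -115000·1050/140100000 = -0.862 mm.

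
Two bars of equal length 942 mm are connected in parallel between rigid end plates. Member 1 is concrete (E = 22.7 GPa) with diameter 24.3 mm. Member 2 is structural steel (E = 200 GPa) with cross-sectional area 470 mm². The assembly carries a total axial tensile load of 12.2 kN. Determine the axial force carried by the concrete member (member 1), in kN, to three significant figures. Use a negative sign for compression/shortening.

A_1 = 463.8 mm².
Equal strain + equilibrium ⇒ each member carries load in proportion to AE: A₁E₁ = 10530000 N, A₂E₂ = 94000000 N, ΣAE = 104500000 N.
F₁ = P·A₁E₁/ΣAE = 12200·10530000/104500000 = 1229 N.

1.23 kN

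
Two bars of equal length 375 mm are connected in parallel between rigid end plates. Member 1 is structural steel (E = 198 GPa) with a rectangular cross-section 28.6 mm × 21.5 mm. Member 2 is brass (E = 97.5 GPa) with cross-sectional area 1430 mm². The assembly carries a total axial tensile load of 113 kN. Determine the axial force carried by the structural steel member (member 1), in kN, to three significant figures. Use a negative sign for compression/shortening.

A_1 = 614.9 mm².
Equal strain + equilibrium ⇒ each member carries load in proportion to AE: A₁E₁ = 121800000 N, A₂E₂ = 139400000 N, ΣAE = 261200000 N.
F₁ = P·A₁E₁/ΣAE = 113000·121800000/261200000 = 52680 N.

52.7 kN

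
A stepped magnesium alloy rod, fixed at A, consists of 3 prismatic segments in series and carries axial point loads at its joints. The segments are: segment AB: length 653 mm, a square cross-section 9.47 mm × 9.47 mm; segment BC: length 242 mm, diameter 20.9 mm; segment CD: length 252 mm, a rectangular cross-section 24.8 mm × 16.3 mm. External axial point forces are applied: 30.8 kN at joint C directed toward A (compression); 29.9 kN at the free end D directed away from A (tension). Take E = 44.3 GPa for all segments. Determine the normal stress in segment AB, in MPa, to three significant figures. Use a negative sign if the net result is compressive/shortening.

Internal axial forces (sectioning from the free end, tension +): N_CD = 29.9 kN, N_BC = -0.9 kN, N_AB = -0.9 kN.
A_AB = 89.68 mm².
σ_AB = N_AB/A_AB = -900/89.68 = -10.04 MPa.

-10.0 MPa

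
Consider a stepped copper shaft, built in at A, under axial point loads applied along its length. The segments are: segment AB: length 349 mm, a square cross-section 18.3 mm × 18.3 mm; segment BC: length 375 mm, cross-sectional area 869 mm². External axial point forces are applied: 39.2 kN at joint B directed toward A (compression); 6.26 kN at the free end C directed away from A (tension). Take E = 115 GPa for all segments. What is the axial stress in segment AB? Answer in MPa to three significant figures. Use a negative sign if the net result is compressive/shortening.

Internal axial forces (sectioning from the free end, tension +): N_BC = 6.26 kN, N_AB = -32.94 kN.
A_AB = 334.9 mm².
σ_AB = N_AB/A_AB = -32940/334.9 = -98.36 MPa.

-98.4 MPa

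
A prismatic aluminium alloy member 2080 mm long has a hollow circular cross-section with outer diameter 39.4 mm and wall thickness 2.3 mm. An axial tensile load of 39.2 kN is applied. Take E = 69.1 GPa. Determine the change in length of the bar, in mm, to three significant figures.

A = 268.1 mm².
δ_mech = NL/(AE) = 39200·2080/(268.1·69100) = 4.402 mm.

4.40 mm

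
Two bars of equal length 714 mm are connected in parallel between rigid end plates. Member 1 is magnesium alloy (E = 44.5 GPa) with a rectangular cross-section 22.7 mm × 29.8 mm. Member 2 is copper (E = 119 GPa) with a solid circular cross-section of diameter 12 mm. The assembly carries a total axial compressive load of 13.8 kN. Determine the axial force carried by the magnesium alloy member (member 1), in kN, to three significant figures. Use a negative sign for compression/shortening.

-9.54 kN

A_1 = 676.5 mm².
A_2 = 113.1 mm².
Equal strain + equilibrium ⇒ each member carries load in proportion to AE: A₁E₁ = 30100000 N, A₂E₂ = 13460000 N, ΣAE = 43560000 N.
F₁ = P·A₁E₁/ΣAE = -13800·30100000/43560000 = -9536 N.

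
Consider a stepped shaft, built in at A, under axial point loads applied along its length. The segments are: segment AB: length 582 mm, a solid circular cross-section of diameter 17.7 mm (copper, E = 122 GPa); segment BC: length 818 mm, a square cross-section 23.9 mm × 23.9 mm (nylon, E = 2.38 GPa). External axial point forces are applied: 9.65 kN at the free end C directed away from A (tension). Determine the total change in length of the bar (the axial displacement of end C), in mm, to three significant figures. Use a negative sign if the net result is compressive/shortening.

5.99 mm

Internal axial forces (sectioning from the free end, tension +): N_BC = 9.65 kN, N_AB = 9.65 kN.
A_AB = 246.1 mm².
A_BC = 571.2 mm².
δ_AB = 9650·582/(246.1·122000) = 0.1871 mm
δ_BC = 9650·818/(571.2·2380) = 5.806 mm
δ = Σδ_i = 5.994 mm.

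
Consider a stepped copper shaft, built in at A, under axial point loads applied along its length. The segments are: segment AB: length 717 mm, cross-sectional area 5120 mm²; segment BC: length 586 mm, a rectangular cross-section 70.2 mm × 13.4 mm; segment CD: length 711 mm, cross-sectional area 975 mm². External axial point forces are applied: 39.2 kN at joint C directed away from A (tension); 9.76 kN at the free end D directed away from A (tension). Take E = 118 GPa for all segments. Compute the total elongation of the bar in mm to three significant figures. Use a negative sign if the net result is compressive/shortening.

0.377 mm

Internal axial forces (sectioning from the free end, tension +): N_CD = 9.76 kN, N_BC = 48.96 kN, N_AB = 48.96 kN.
A_BC = 940.7 mm².
δ_AB = 48960·717/(5120·118000) = 0.0581 mm
δ_BC = 48960·586/(940.7·118000) = 0.2585 mm
δ_CD = 9760·711/(975·118000) = 0.06032 mm
δ = Σδ_i = 0.3769 mm.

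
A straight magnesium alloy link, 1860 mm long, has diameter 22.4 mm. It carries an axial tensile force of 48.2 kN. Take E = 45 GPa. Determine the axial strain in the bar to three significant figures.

A = 394.1 mm².
σ = N/A = 122.3 MPa; ε = σ/E = 122.3/45000 = 2.718e-03.

0.00272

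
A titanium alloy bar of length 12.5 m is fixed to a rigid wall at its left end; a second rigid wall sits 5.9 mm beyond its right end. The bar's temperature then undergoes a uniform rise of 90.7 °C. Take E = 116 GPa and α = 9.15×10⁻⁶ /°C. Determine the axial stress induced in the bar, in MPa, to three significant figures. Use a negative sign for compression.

Free thermal expansion αLΔT = 9.15e-6 · 12500 · 90.7 = 10.37 mm.
The walls engage after the gap closes; constrained expansion = 10.37 − 5.9 = 4.474 mm.
The walls impose strain ε = −(4.474)/12500 = -3.5790e-04; σ = Eε = 116000 · -3.5790e-04 = -41.52 MPa.

-41.5 MPa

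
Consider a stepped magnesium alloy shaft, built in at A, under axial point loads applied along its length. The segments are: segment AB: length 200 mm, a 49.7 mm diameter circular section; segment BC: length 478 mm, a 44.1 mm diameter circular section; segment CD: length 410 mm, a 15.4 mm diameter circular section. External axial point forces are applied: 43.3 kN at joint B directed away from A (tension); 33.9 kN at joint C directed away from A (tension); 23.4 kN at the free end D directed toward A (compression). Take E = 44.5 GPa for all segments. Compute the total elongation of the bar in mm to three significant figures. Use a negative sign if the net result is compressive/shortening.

Internal axial forces (sectioning from the free end, tension +): N_CD = -23.4 kN, N_BC = 10.5 kN, N_AB = 53.8 kN.
A_AB = 1940 mm².
A_BC = 1527 mm².
A_CD = 186.3 mm².
δ_AB = 53800·200/(1940·44500) = 0.1246 mm
δ_BC = 10500·478/(1527·44500) = 0.07384 mm
δ_CD = -23400·410/(186.3·44500) = -1.157 mm
δ = Σδ_i = -0.959 mm.

-0.959 mm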